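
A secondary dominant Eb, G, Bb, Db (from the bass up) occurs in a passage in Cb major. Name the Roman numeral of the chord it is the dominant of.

vi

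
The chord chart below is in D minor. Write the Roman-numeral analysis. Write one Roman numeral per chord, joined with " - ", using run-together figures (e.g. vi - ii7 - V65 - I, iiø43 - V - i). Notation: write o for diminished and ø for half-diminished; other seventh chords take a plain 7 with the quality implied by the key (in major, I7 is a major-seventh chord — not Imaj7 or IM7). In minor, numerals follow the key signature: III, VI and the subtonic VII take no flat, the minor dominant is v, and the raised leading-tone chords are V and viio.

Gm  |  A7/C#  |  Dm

Gm: root G is the subdominant; minor triad there is iv.
A7/C#: root A is the dominant; dominant seventh chord there is V65.
Dm has root D, degree 1 in D minor, so i.

iv - V65 - i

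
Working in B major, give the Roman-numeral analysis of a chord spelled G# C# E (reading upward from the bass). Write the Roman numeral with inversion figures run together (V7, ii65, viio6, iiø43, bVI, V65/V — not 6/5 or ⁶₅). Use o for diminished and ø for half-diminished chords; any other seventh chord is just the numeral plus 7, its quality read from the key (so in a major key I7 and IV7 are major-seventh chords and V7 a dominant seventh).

The pitches C#-E-G# form a minor triad rooted on C#.
In B major, C# is the supertonic; the diatonic minor triad there is ii.
With G# in the bass the chord is in second inversion, so the figured bass is 64.

ii64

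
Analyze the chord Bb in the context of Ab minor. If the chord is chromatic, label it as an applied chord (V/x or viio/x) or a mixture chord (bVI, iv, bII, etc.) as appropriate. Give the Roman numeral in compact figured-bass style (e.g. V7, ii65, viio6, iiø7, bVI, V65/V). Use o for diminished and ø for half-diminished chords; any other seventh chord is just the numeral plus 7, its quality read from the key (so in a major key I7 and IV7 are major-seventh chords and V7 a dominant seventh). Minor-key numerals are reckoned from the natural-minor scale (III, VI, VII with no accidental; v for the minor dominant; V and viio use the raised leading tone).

V/V

The pitches Bb-D-F form a major triad rooted on Bb.
Bb is not a diatonic chord root with this quality in Ab minor, but it lies a perfect fifth above Eb (V), so the chord functions as an applied dominant of V.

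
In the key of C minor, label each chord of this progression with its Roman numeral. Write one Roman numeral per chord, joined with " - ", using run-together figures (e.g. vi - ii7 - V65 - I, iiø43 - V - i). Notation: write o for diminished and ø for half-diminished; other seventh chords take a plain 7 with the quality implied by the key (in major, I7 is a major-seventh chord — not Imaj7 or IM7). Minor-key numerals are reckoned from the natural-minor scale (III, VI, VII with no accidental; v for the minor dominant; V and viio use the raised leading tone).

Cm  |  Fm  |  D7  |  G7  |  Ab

Cm has root C, degree 1 in C minor, so i.
Fm has root F, degree 4 in C minor, so iv.
D7: chromatic; D is V of V, so V7/V.
G7 has root G, degree 5 in C minor, so V7.
Ab: root Ab is the submediant; major triad there is VI.

i - iv - V7/V - V7 - VI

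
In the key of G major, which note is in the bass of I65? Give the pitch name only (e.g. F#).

I in G major has root G; the chord is G-B-D-F#.
The figure 65 means first inversion — the third is in the bass.

B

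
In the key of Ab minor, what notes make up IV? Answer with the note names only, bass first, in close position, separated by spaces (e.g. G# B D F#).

Db F Ab

IV is the major subdominant, borrowed from the parallel major. In Ab minor that root is Db.
So the chord is Db-F-Ab.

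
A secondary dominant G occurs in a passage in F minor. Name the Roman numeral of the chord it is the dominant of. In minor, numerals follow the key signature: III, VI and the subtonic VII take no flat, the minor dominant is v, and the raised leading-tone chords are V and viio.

V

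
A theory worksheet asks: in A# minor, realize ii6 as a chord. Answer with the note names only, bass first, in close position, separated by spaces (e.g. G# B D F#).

D# F## B#

Scale degree 2 in A# minor is B#; here the chord built on it is altered to a minor triad. ii6 is the minor supertonic, borrowed from the parallel major (the Dorian ii).
So the chord is B#-D#-F##.
The figured bass 6 indicates first inversion, placing the third (D#) in the bass: D#-F##-B#.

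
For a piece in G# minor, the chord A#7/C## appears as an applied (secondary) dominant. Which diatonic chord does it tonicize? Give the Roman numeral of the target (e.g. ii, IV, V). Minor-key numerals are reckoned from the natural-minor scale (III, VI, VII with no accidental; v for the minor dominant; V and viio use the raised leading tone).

V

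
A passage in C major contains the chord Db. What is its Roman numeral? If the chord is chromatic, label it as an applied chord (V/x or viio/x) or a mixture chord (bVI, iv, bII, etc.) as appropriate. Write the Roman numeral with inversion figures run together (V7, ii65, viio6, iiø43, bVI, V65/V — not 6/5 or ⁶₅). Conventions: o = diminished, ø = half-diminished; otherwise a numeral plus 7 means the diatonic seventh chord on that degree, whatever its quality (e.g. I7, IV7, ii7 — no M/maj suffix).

Stacked in thirds the chord is Db-F-Ab: a major triad on Db.
Db is the lowered second degree of C major (diatonic 2 would be D). This is the Neapolitan chord — a major triad on the lowered second degree.

bII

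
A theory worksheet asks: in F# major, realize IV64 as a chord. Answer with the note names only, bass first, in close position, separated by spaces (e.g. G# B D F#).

F# B D#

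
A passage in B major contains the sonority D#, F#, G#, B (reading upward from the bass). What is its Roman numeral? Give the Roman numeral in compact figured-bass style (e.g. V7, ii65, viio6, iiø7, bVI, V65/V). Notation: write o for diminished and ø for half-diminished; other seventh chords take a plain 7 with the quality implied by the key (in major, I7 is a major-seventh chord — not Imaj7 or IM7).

Stacked in thirds the chord is G#-B-D#-F#: a minor seventh chord on G#.
In B major, G# is the submediant; the diatonic minor seventh chord there is vi7.
With D# in the bass the chord is in second inversion, so the figured bass is 43.

vi43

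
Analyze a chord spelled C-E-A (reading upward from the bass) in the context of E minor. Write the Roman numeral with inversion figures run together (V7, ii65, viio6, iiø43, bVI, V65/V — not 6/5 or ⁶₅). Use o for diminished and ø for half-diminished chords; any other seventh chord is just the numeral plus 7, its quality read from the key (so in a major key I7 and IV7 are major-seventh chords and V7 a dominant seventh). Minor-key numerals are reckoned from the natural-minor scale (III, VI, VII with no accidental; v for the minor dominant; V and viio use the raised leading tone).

iv6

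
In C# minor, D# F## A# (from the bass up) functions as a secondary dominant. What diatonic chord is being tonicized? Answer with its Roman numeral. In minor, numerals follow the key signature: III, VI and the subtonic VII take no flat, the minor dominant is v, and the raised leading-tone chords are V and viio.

The chord is a major triad on D#.
A dominant resolves down a perfect fifth: D# → G#. In C# minor, G# is scale degree 5, i.e. V.

V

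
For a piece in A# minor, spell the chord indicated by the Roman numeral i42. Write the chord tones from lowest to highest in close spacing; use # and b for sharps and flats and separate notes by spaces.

G# A# C# E#

The numeral's case and figure indicate a minor seventh chord. In A# minor its root, scale degree 1, is A#.
That chord is spelled A#-C#-E#-G#.
With the 42 figure the chord is in third inversion; from the bass G# upward in close position it reads G#-A#-C#-E#.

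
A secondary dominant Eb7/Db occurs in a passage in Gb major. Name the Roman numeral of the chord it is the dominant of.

The chord is a dominant seventh chord on Eb.
A dominant resolves down a perfect fifth: Eb → Ab. In Gb major, Ab is scale degree 2, i.e. ii.

ii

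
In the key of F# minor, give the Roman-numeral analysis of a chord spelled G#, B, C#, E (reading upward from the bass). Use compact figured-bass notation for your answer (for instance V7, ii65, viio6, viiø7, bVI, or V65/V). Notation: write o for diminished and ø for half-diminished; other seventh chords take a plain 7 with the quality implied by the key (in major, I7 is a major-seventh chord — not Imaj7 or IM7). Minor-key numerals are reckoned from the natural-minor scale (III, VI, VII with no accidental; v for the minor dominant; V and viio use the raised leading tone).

Stacked in thirds the chord is C#-E-G#-B: a minor seventh chord on C#.
C# is scale degree 5 in F# minor, and a minor seventh chord on that degree is written v7.
With G# in the bass the chord is in second inversion, so the figured bass is 43.

v43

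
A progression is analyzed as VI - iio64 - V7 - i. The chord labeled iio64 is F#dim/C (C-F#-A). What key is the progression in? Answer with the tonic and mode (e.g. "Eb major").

E minor

iio64 is given as C-F#-A — a diminished triad with root F#.
Counting down one scale step from F# places the tonic on E; a diminished triad on degree 2 is diatonic only in minor.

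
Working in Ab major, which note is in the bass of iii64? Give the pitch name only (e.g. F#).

iii in Ab major has root C; the chord is C-Eb-G.
The figure 64 means second inversion — the fifth is in the bass.

G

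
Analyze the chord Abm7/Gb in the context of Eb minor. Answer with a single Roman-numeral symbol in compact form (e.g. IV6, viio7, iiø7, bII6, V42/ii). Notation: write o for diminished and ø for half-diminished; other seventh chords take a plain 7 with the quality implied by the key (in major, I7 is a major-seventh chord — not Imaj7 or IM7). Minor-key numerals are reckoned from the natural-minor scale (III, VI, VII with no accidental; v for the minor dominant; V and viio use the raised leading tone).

iv42

Stacked in thirds the chord is Ab-Cb-Eb-Gb: a minor seventh chord on Ab.
In Eb minor, Ab is the subdominant; the diatonic minor seventh chord there is iv7.
With Gb in the bass the chord is in third inversion, so the figured bass is 42.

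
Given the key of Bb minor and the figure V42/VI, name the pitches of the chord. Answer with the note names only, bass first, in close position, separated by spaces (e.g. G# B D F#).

The slash means an applied dominant: we want the dominant of VI. In Bb minor, VI is Gb major, and its dominant is built on Db.
Building a dominant seventh chord on Db gives Db-F-Ab-Cb.
With the 42 figure the chord is in third inversion; from the bass Cb upward in close position it reads Cb-Db-F-Ab.

Cb Db F Ab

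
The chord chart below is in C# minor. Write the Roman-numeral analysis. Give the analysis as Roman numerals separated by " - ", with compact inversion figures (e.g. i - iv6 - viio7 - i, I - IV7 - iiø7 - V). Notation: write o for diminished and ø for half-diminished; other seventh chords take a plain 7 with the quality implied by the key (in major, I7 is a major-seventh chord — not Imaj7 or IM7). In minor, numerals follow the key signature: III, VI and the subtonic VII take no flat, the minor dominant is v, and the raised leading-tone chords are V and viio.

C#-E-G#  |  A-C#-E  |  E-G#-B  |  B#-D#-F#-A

C#-E-G#: minor triad on C# = scale degree 1 → i.
A-C#-E: major triad on A = scale degree 6 → VI.
E-G#-B: major triad on E = scale degree 3 → III.
B#-D#-F#-A has root B#, degree 7 in C# minor, so viio7.

i - VI - III - viio7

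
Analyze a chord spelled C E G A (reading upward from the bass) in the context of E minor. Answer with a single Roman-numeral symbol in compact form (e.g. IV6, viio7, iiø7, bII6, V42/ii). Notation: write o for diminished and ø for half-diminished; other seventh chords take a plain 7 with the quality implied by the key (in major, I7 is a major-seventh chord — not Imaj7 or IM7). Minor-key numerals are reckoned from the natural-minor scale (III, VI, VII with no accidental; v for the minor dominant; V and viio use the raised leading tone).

The pitches A-C-E-G form a minor seventh chord rooted on A.
In E minor, A is the subdominant; the diatonic minor seventh chord there is iv7.
With C in the bass the chord is in first inversion, so the figured bass is 65.

iv65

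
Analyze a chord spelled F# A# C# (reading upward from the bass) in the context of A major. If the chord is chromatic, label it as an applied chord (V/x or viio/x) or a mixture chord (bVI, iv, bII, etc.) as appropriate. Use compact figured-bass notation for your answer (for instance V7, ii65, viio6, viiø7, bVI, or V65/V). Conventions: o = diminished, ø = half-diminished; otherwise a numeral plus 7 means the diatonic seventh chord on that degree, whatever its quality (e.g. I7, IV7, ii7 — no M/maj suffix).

V/ii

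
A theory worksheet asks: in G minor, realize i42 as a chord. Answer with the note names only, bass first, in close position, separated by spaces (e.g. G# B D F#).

F G Bb D

In G minor, the first degree is G, and the diatonic chord built there is a minor seventh chord.
That chord is spelled G-Bb-D-F.
The figured bass 42 indicates third inversion, placing the seventh (F) in the bass: F-G-Bb-D.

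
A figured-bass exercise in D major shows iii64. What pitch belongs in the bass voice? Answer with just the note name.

iii in D major has root F#; the chord is F#-A-C#.
The figure 64 means second inversion — the fifth is in the bass.

C#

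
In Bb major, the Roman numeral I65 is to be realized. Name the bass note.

I in Bb major has root Bb; the chord is Bb-D-F-A.
The figure 65 means first inversion — the third is in the bass.

D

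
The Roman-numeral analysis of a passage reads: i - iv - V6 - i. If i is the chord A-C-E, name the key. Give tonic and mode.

A minor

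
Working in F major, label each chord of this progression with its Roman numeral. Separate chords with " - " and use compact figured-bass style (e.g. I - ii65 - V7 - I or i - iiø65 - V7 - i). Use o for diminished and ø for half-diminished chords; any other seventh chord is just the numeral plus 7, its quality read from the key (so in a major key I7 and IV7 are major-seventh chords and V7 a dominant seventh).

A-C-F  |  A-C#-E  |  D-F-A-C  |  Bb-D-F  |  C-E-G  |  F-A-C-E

A-C-F has root F, degree 1 in F major, so I6.
A-C#-E: chromatic; A is V of vi, so V/vi.
D-F-A-C: root D is the submediant; minor seventh chord there is vi7.
Bb-D-F: root Bb is the subdominant; major triad there is IV.
C-E-G has root C, degree 5 in F major, so V.
F-A-C-E: root F is the tonic; major seventh chord there is I7.

I6 - V/vi - vi7 - IV - V - I7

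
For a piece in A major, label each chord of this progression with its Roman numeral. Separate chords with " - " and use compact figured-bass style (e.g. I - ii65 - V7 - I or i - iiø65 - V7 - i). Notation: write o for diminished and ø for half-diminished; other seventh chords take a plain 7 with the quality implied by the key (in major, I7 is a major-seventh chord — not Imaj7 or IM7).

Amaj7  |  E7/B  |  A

Amaj7: major seventh chord on A = scale degree 1 → I7.
E7/B has root E, degree 5 in A major, so V43.
A: root A is the tonic; major triad there is I.

I7 - V43 - I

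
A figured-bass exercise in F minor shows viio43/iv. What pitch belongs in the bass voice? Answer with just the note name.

Eb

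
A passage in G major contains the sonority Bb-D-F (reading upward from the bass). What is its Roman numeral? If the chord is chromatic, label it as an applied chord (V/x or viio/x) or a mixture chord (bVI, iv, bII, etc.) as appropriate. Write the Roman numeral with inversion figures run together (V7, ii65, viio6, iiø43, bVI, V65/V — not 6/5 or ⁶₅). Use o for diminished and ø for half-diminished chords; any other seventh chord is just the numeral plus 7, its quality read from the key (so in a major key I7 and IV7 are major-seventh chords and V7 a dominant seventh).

bIII

The pitches Bb-D-F form a major triad rooted on Bb.
Bb is the lowered third degree of G major (diatonic 3 would be B). This is a major triad on the lowered third degree, borrowed from the parallel minor.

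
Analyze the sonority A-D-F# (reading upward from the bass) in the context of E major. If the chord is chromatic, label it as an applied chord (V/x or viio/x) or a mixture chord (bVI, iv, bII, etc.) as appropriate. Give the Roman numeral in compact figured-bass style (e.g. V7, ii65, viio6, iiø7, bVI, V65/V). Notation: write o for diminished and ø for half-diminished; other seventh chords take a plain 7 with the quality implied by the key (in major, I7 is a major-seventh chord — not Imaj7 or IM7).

bVII64

The pitches D-F#-A form a major triad rooted on D.
D is the lowered seventh degree of E major (diatonic 7 would be D#). This is a major triad on the lowered seventh degree (the subtonic), borrowed from the parallel minor.
With A in the bass the chord is in second inversion, so the figured bass is 64.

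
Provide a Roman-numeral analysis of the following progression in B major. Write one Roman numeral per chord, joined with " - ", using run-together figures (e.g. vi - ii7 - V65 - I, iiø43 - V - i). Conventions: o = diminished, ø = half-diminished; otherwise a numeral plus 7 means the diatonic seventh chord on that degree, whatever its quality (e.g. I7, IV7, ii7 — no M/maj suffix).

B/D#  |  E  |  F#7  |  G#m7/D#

B/D# has root B, degree 1 in B major, so I6.
E: major triad on E = scale degree 4 → IV.
F#7: root F# is the dominant; dominant seventh chord there is V7.
G#m7/D# has root G#, degree 6 in B major, so vi43.

I6 - IV - V7 - vi43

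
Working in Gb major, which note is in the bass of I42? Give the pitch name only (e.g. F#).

I in Gb major has root Gb; the chord is Gb-Bb-Db-F.
The figure 42 means third inversion — the seventh is in the bass.

F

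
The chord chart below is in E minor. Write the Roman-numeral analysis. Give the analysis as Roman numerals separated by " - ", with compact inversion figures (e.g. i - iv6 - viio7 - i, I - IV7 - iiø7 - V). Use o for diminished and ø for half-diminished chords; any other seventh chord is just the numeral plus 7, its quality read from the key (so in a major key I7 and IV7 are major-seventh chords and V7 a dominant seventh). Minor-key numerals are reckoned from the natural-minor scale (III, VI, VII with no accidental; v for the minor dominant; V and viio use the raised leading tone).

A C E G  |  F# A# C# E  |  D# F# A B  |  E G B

A-C-E-G: minor seventh chord on A = scale degree 4 → iv7.
F#-A#-C#-E: a dominant seventh chord on F#, the applied dominant of V → V7/V.
D#-F#-A-B has root B, degree 5 in E minor, so V65.
E-G-B has root E, degree 1 in E minor, so i.

iv7 - V7/V - V65 - i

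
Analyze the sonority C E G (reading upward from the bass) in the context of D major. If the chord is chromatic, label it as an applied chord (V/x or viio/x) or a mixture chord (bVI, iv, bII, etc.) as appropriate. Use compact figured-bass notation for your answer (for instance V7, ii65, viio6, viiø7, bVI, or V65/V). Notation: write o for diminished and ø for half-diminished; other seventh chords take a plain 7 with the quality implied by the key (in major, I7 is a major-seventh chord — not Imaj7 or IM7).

Stacked in thirds the chord is C-E-G: a major triad on C.
C is the lowered seventh degree of D major (diatonic 7 would be C#). This is a major triad on the lowered seventh degree (the subtonic), borrowed from the parallel minor.

bVII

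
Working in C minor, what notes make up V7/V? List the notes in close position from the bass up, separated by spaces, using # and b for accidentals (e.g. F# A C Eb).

V7/V is a secondary dominant — the dominant seventh of V. V in C minor is G, so the applied chord's root is D, a perfect fifth above.
Building a dominant seventh chord on D gives D-F#-A-C.

D F# A C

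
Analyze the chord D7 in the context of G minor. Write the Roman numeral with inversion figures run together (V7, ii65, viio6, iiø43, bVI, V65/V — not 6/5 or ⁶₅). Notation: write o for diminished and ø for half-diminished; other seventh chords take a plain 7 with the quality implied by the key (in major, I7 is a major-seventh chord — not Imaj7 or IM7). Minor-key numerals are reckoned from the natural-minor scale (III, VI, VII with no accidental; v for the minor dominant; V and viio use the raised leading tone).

The pitches D-F#-A-C form a dominant seventh chord rooted on D.
D is scale degree 5 in G minor, and a dominant seventh chord on that degree is written V7.

V7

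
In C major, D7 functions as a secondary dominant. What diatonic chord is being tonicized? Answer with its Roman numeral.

The chord is a dominant seventh chord on D.
A dominant resolves down a perfect fifth: D → G. In C major, G is scale degree 5, i.e. V.

V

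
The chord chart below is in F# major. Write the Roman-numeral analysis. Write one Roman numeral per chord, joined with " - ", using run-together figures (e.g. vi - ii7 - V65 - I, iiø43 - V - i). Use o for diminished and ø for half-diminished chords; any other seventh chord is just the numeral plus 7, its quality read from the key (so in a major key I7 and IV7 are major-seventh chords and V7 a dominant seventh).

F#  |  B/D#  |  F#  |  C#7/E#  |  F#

F#: major triad on F# = scale degree 1 → I.
B/D#: major triad on B = scale degree 4 → IV6.
F# has root F#, degree 1 in F# major, so I.
C#7/E# has root C#, degree 5 in F# major, so V65.
F# has root F#, degree 1 in F# major, so I.

I - IV6 - I - V65 - I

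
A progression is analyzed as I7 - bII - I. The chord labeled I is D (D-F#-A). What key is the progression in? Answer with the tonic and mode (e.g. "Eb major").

D major

The anchor chord is a major triad on D, labeled I.
If D is scale degree 1 and the mode makes that degree carry a major triad, the tonic is D and the mode is major.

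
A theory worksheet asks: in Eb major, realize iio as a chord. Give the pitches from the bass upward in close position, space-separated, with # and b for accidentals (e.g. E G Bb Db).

F Ab Cb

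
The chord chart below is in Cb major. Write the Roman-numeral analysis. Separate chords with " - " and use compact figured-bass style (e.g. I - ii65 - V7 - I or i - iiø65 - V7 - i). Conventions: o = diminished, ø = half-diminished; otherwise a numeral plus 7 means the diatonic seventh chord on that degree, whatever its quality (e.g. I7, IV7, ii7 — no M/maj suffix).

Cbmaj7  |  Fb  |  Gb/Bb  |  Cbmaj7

I7 - IV - V6 - I7

Cbmaj7 has root Cb, degree 1 in Cb major, so I7.
Fb: root Fb is the subdominant; major triad there is IV.
Gb/Bb: major triad on Gb = scale degree 5 → V6.
Cbmaj7: root Cb is the tonic; major seventh chord there is I7.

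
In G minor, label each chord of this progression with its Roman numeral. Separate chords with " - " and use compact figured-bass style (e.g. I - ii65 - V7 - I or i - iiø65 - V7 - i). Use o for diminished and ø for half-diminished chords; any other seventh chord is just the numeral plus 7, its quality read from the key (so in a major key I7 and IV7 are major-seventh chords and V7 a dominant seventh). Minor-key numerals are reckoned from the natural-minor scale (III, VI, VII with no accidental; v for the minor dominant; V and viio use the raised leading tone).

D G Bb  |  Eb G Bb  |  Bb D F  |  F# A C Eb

i64 - VI - III - viio7

D-G-Bb: minor triad on G = scale degree 1 → i64.
Eb-G-Bb has root Eb, degree 6 in G minor, so VI.
Bb-D-F: major triad on Bb = scale degree 3 → III.
F#-A-C-Eb: root F# is the leading tone; fully diminished seventh chord there is viio7.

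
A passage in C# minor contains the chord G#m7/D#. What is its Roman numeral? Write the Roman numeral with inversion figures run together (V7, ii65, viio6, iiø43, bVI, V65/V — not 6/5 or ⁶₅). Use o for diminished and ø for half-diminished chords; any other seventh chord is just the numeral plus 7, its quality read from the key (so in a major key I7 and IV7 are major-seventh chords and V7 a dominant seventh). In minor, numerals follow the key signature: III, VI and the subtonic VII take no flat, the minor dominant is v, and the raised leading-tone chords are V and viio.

v43

The pitches G#-B-D#-F# form a minor seventh chord rooted on G#.
G# is scale degree 5 in C# minor, and a minor seventh chord on that degree is written v7.
With D# in the bass the chord is in second inversion, so the figured bass is 43.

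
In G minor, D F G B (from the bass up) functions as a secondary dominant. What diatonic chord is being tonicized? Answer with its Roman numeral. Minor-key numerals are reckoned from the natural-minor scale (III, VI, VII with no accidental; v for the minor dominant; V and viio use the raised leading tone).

iv

The chord is a dominant seventh chord on G.
A dominant resolves down a perfect fifth: G → C. In G minor, C is scale degree 4, i.e. iv.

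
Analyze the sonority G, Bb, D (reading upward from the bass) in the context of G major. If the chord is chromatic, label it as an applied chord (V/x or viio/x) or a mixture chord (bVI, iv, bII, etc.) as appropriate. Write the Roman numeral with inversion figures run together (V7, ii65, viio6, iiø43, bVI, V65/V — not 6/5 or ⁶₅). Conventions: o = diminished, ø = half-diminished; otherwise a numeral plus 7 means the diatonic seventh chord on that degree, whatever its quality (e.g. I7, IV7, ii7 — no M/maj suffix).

The pitches G-Bb-D form a minor triad rooted on G.
G is the first degree of G major. This is the minor tonic, borrowed from the parallel minor.

i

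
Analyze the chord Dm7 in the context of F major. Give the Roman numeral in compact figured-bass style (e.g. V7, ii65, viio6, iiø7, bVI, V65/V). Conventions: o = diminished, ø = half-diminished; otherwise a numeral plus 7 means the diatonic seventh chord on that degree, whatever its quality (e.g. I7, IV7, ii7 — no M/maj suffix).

vi7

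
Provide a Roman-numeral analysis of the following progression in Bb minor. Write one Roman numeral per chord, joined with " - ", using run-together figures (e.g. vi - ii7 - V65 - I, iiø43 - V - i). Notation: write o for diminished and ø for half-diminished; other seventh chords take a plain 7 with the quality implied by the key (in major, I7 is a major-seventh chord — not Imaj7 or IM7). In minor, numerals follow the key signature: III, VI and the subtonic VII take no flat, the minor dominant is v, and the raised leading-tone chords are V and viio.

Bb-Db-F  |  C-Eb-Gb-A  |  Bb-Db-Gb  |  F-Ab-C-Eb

i - viio65 - VI6 - v7

Bb-Db-F: root Bb is the tonic; minor triad there is i.
C-Eb-Gb-A: root A is the leading tone; fully diminished seventh chord there is viio65.
Bb-Db-Gb: root Gb is the submediant; major triad there is VI6.
F-Ab-C-Eb: minor seventh chord on F = scale degree 5 → v7.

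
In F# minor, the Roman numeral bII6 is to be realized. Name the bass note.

B

bII in F# minor has root G; the chord is G-B-D.
The figure 6 means first inversion — the third is in the bass.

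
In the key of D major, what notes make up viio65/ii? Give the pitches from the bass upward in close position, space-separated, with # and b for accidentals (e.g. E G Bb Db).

F# A C D#

The slash marks an applied leading-tone chord: viio of ii. In D major, ii is E, so the leading tone to it is D#, a half step below.
Building a fully diminished seventh chord on D# gives D#-F#-A-C.
With the 65 figure the chord is in first inversion; from the bass F# upward in close position it reads F#-A-C-D#.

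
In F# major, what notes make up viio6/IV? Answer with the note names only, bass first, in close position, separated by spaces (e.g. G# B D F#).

C# E A#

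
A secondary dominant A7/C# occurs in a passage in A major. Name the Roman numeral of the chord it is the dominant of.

The chord is a dominant seventh chord on A.
A dominant resolves down a perfect fifth: A → D. In A major, D is scale degree 4, i.e. IV.

IV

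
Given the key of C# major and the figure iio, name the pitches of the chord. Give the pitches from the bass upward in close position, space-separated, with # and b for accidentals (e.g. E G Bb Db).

iio is the diminished supertonic triad, borrowed from the parallel minor. In C# major that root is D#.
So the chord is D#-F#-A.

D# F# A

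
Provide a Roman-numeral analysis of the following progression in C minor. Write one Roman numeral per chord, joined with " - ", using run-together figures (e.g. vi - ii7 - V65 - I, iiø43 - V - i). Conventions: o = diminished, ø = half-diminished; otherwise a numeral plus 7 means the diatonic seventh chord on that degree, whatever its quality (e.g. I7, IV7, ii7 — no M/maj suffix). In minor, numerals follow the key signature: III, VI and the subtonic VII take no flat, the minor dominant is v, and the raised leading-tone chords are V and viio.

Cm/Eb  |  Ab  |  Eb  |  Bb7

i6 - VI - III - VII7

Cm/Eb: root C is the tonic; minor triad there is i6.
Ab has root Ab, degree 6 in C minor, so VI.
Eb: major triad on Eb = scale degree 3 → III.
Bb7 has root Bb, degree 7 in C minor, so VII7.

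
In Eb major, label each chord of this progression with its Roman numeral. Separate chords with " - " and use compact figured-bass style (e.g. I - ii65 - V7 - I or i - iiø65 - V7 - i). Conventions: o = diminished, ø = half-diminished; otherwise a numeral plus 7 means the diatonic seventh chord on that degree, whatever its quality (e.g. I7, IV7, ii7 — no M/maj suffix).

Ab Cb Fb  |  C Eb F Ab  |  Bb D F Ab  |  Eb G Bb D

bII6 - ii43 - V7 - I7

Ab-Cb-Fb is non-diatonic — a major triad on the lowered supertonic (Fb): the Neapolitan sixth, bII6 (third, Ab, in the bass — hence the 6).
C-Eb-F-Ab: minor seventh chord on F = scale degree 2 → ii43.
Bb-D-F-Ab: root Bb is the dominant; dominant seventh chord there is V7.
Eb-G-Bb-D: major seventh chord on Eb = scale degree 1 → I7.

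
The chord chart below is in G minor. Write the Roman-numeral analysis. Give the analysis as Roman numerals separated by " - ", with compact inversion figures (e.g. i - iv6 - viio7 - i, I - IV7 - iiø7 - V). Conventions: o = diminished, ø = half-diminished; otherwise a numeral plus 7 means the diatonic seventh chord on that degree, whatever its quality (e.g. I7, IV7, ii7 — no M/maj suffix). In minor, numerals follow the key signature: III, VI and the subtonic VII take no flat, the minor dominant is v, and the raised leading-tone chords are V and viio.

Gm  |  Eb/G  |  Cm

i - VI6 - iv

Gm: minor triad on G = scale degree 1 → i.
Eb/G: root Eb is the submediant; major triad there is VI6.
Cm has root C, degree 4 in G minor, so iv.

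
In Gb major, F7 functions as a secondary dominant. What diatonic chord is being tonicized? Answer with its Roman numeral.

The chord is a dominant seventh chord on F.
A dominant resolves down a perfect fifth: F → Bb. In Gb major, Bb is scale degree 3, i.e. iii.

iii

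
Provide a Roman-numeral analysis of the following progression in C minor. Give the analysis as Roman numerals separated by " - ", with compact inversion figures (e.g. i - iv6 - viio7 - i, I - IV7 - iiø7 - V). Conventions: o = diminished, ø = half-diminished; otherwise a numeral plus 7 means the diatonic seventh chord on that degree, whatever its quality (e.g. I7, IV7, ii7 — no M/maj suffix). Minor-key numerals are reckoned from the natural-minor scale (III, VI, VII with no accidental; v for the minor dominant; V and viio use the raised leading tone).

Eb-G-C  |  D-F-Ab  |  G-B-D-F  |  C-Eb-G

i6 - iio - V7 - i

Eb-G-C has root C, degree 1 in C minor, so i6.
D-F-Ab has root D, degree 2 in C minor, so iio.
G-B-D-F has root G, degree 5 in C minor, so V7.
C-Eb-G has root C, degree 1 in C minor, so i.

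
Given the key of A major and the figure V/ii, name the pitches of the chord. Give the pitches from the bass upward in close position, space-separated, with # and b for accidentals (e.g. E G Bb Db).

The slash means an applied dominant: we want the dominant of ii. In A major, ii is B minor, and its dominant is built on F#.
Building a major triad on F# gives F#-A#-C#.

F# A# C#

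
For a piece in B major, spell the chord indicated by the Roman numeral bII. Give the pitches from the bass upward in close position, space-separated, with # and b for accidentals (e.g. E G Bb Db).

Scale degree 2 in B major is C#; lowering it a half step gives C. bII is the Neapolitan chord — a major triad on the lowered second degree.
So the chord is C-E-G.

C E G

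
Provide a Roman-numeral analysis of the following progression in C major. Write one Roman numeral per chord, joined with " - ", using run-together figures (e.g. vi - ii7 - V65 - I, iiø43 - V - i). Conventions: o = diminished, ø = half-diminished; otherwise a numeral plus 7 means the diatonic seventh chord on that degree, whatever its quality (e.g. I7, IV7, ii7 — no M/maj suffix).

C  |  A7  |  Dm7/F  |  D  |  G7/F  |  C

I - V7/ii - ii65 - V/V - V42 - I

C: major triad on C = scale degree 1 → I.
A7: chromatic; A is V of ii, so V7/ii.
Dm7/F: minor seventh chord on D = scale degree 2 → ii65.
D: a major triad on D, the applied dominant of V → V/V.
G7/F: dominant seventh chord on G = scale degree 5 → V42.
C: root C is the tonic; major triad there is I.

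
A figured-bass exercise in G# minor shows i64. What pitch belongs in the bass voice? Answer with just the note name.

D#

i in G# minor has root G#; the chord is G#-B-D#.
The figure 64 means second inversion — the fifth is in the bass.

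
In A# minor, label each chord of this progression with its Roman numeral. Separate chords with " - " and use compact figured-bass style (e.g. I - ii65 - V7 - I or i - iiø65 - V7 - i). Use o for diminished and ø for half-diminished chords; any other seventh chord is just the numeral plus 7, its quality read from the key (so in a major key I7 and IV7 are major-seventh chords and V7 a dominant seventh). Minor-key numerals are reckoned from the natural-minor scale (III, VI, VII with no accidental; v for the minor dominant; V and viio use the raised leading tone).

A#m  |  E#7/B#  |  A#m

i - V43 - i

A#m: root A# is the tonic; minor triad there is i.
E#7/B#: root E# is the dominant; dominant seventh chord there is V43.
A#m: minor triad on A# = scale degree 1 → i.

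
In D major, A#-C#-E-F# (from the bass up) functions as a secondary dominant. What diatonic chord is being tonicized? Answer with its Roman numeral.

vi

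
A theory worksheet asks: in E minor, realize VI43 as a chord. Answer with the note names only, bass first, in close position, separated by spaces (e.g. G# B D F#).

The numeral's case and figure indicate a major seventh chord. In E minor its root, the sixth degree, is C.
That chord is spelled C-E-G-B.
The figured bass 43 indicates second inversion, placing the fifth (G) in the bass: G-B-C-E.

G B C E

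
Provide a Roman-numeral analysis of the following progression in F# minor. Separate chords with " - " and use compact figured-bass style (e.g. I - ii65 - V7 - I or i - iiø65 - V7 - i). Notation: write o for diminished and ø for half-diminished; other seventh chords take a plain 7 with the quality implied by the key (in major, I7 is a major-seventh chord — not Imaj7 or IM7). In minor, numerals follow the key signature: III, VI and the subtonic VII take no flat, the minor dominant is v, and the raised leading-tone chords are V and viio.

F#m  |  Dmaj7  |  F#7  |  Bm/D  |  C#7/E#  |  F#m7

F#m: root F# is the tonic; minor triad there is i.
Dmaj7: major seventh chord on D = scale degree 6 → VI7.
F#7: chromatic; F# is V of iv, so V7/iv.
Bm/D: minor triad on B = scale degree 4 → iv6.
C#7/E#: dominant seventh chord on C# = scale degree 5 → V65.
F#m7 has root F#, degree 1 in F# minor, so i7.

i - VI7 - V7/iv - iv6 - V65 - i7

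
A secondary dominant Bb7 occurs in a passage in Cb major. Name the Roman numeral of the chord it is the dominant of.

iii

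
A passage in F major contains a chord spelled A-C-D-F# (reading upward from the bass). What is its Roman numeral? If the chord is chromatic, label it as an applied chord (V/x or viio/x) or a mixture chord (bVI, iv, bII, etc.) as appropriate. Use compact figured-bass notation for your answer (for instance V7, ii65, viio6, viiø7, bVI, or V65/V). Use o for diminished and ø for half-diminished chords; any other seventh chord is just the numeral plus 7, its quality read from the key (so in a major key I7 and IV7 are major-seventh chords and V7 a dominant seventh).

V43/ii

Stacked in thirds the chord is D-F#-A-C: a dominant seventh chord on D.
D is not a diatonic chord root with this quality in F major, but it lies a perfect fifth above G (ii), so the chord functions as an applied dominant of ii.
With A in the bass the chord is in second inversion, so the figured bass is 43.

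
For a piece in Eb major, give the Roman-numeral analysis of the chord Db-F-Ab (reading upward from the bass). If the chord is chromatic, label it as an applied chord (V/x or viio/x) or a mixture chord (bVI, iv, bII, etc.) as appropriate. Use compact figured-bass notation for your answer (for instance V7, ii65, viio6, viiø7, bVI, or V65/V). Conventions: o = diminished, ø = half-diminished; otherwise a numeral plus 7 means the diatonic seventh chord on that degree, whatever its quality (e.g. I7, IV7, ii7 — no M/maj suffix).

bVII

The pitches Db-F-Ab form a major triad rooted on Db.
Db is the lowered seventh degree of Eb major (diatonic 7 would be D). This is a major triad on the lowered seventh degree (the subtonic), borrowed from the parallel minor.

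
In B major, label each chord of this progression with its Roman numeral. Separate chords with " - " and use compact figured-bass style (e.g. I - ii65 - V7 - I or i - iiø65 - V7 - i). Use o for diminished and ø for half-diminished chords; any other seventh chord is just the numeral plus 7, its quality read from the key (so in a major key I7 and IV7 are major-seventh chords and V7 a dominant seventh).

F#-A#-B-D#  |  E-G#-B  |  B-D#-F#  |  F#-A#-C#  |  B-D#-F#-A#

I43 - IV - I - V - I7

F#-A#-B-D#: root B is the tonic; major seventh chord there is I43.
E-G#-B: root E is the subdominant; major triad there is IV.
B-D#-F# has root B, degree 1 in B major, so I.
F#-A#-C# has root F#, degree 5 in B major, so V.
B-D#-F#-A#: root B is the tonic; major seventh chord there is I7.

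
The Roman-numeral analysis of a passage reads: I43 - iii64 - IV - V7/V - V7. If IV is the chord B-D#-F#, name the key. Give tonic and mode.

F# major

The anchor chord is a major triad on B, labeled IV.
IV on B implies B is the subdominant; that puts the tonic at F#, and the uppercase numeral fits major mode.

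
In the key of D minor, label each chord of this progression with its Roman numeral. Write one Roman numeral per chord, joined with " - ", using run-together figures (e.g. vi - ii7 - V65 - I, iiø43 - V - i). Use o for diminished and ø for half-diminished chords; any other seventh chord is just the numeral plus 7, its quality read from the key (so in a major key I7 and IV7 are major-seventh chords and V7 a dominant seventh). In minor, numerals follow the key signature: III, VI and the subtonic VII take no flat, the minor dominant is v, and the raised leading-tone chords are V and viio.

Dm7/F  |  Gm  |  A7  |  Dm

i65 - iv - V7 - i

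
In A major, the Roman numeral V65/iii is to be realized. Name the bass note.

The applied chord V65/iii is rooted on G#: G#-B#-D#-F#.
The figure 65 means first inversion — the third is in the bass.

B#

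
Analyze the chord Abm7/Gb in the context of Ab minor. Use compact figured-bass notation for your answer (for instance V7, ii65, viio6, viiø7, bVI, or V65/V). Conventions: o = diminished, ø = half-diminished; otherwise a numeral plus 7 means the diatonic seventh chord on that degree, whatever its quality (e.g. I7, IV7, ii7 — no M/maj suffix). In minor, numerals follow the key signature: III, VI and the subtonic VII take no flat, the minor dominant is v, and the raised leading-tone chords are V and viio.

i42

Stacked in thirds the chord is Ab-Cb-Eb-Gb: a minor seventh chord on Ab.
Ab is scale degree 1 in Ab minor, and a minor seventh chord on that degree is written i7.
With Gb in the bass the chord is in third inversion, so the figured bass is 42.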